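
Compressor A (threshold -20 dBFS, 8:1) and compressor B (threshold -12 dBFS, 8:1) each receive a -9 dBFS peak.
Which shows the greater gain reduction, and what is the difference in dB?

A, by 7 dB

A: GR = 11 − 11/8 = 9.625 dB.
B: GR = 3 − 3/8 = 2.625 dB.
A applies 7 dB more gain reduction.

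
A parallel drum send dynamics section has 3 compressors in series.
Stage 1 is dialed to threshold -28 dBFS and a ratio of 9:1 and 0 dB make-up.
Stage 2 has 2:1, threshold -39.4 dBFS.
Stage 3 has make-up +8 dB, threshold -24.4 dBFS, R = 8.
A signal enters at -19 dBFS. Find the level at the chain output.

-25.2 dBFS

Stage 1: overshoot 9 dB → 9/9 = 1 dB → -27 dBFS.
Stage 2: 12.4 dB above -39.4 dBFS, reduced 2:1 to 6.2 dB above → -33.2 dBFS.
Stage 3: -33.2 dBFS is at or below the -24.4 dBFS threshold — no compression; make-up brings it to -25.2 dBFS.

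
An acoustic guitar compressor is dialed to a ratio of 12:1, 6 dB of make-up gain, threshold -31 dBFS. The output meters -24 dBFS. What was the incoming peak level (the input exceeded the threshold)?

Stripping the +6 dB make-up gives -30 dBFS at the gain stage.
The compressed level sits -30 − (-31) = 1 dB over threshold.
Undo the ratio: input overshoot = 1 × 12 = 12 dB, giving input = -19 dBFS.

-19 dBFS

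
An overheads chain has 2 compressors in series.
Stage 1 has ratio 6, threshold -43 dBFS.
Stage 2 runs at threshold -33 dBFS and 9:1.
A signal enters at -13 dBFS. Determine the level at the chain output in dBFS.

-38 dBFS

Stage 1: -13 dBFS is 30 dB over -43 dBFS; at 6:1 that becomes 5 dB over, giving -38 dBFS.
Stage 2: -38 dBFS is at or below the -33 dBFS threshold — no compression; output -38 dBFS.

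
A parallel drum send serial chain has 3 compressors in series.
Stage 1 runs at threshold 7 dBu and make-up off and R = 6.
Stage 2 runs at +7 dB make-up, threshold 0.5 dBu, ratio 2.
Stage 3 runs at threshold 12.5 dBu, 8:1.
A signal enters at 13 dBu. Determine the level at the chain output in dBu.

11.25 dBu

Stage 1: 13 dBu is 6 dB over 7 dBu; at 6:1 that becomes 1 dB over, giving 8 dBu.
Stage 2: 7.5 dB above 0.5 dBu, reduced 2:1 to 3.75 dB above → 4.25 dBu; +7 dB make-up → 11.25 dBu.
Stage 3: 11.25 dBu ≤ 12.5 dBu, so stage 3 doesn't engage; output 11.25 dBu.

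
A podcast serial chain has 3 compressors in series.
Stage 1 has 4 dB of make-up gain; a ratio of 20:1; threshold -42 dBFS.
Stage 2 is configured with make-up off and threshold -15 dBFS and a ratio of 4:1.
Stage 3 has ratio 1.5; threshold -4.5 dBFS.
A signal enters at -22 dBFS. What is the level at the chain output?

-37 dBFS

Stage 1: -22 dBFS is 20 dB over -42 dBFS; at 20:1 that becomes 1 dB over, giving -41 dBFS; +4 dB make-up → -37 dBFS.
Stage 2: -37 dBFS ≤ -15 dBFS, so stage 2 doesn't engage; output -37 dBFS.
Stage 3: -37 dBFS is at or below the -4.5 dBFS threshold — no compression; output -37 dBFS.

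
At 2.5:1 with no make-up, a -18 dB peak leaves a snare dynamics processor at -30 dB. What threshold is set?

Input is 20 dB above T (since output overshoot × R = input overshoot: (-30 − T)·2.5 = -18 − T gives T = -38 dB).
Check: -38 + (-18 − (-38))/2.5 = -38 + 8 = -30 dB. ✓

-38 dB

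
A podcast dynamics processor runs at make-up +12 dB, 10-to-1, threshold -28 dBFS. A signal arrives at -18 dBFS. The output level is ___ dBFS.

-15 dBFS

Overshoot: -18 − (-28) = 10 dB.
At 10:1 the overshoot is divided by 10, leaving 1 dB above threshold.
So the level is -28 + 1 = -27 dBFS; make-up adds 12 dB, giving -15 dBFS.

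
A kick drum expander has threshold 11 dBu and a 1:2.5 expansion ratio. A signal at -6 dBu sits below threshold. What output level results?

Undershoot = 11 − (-6) = 17 dB.
At 1:2.5, that expands to 42.5 dB under threshold.
Output = 11 − 42.5 = -31.5 dBu.

-31.5 dBu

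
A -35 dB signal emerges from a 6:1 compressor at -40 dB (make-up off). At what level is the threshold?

-41 dB

Gain reduction = -35 − (-40) = 5 dB; output overshoot = GR / (R − 1) = 5 / 5 = 1 dB.
Threshold = output − output overshoot = -40 − 1 = -41 dB.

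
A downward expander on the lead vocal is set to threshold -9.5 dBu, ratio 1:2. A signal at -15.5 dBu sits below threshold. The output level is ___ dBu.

-21.5 dBu

Undershoot = (-9.5) − (-15.5) = 6 dB.
At 1:2, that expands to 12 dB under threshold.
Output = -9.5 − 12 = -21.5 dBu.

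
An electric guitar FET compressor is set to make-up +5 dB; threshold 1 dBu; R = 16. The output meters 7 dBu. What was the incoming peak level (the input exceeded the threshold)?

Before make-up, the level was 7 − 5 = 2 dBu.
The compressed level sits 2 − 1 = 1 dB over threshold.
Input overshoot = R × output overshoot = 16 dB → input = 1 + 16 = 17 dBu.

17 dBu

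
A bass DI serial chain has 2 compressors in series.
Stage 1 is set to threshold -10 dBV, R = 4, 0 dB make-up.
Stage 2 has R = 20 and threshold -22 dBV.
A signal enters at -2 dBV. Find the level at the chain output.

Stage 1: overshoot 8 dB → 8/4 = 2 dB → -8 dBV.
Stage 2: 14 dB above -22 dBV, reduced 20:1 to 0.7 dB above → -21.3 dBV.

-21.3 dBV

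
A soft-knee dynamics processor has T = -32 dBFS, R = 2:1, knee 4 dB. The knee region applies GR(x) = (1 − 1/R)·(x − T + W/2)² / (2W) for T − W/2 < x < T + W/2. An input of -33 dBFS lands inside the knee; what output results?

-33.0625 dBFS

x − T + W/2 = -33 − (-32) + 2 = 1.
GR = (1 − 1/2) × 1² / 8 = 0.5 × 1 / 8 = 0.0625 dB.
Output = -33 − 0.0625 = -33.0625 dBFS.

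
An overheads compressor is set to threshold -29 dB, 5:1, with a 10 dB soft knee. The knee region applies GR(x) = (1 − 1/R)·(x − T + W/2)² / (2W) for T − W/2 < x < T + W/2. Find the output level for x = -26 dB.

-28.56 dB

x − T + W/2 = -26 − (-29) + 5 = 8.
GR = (1 − 1/5) × 8² / 20 = 0.8 × 64 / 20 = 2.56 dB.
Output = -26 − 2.56 = -28.56 dB.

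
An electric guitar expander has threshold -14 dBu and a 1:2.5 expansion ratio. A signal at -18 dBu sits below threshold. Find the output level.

-24 dBu

Undershoot = (-14) − (-18) = 4 dB.
At 1:2.5, that expands to 10 dB under threshold.
Output = -14 − 10 = -24 dBu.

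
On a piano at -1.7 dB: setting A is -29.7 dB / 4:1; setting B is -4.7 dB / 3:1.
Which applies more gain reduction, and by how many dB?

A, by 19 dB

A: overshoot 28 dB → output overshoot 7 dB → GR 21 dB.
B: overshoot 3 dB → output overshoot 1 dB → GR 2 dB.
A applies 19 dB more gain reduction.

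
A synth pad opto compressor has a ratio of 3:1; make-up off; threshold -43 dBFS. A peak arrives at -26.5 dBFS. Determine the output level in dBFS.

The input is 16.5 dB above the -43 dBFS threshold.
The 16.5 dB excess becomes 5.5 dB after 3:1 reduction.
Output = -43 + 5.5 = -37.5 dBFS.

-37.5 dBFS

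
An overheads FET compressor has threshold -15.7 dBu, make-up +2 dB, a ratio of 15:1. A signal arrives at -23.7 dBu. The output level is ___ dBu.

-23.7 dBu is 8 dB below the -15.7 dBu threshold, so no gain reduction is applied.
Make-up gain adds 2 dB: -23.7 + 2 = -21.7 dBu.

-21.7 dBu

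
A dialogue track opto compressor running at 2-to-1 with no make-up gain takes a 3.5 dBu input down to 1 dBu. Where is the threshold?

Input is 5 dB above T (since output overshoot × R = input overshoot: (1 − T)·2 = 3.5 − T gives T = -1.5 dBu).
Check: -1.5 + (3.5 − (-1.5))/2 = -1.5 + 2.5 = 1 dBu. ✓

-1.5 dBu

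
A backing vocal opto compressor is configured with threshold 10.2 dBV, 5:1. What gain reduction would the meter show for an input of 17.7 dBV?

17.7 dBV exceeds the threshold by 7.5 dB.
After 5:1 compression the overshoot becomes 7.5/5 = 1.5 dB.
Gain reduction = 7.5 − 1.5 = 6 dB.

6 dB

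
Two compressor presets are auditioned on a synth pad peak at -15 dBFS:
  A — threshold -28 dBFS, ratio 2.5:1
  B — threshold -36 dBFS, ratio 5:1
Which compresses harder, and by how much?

B, by 9 dB

A: overshoot 13 dB → output overshoot 5.2 dB → GR 7.8 dB.
B: overshoot 21 dB → output overshoot 4.2 dB → GR 16.8 dB.
B applies 9 dB more gain reduction.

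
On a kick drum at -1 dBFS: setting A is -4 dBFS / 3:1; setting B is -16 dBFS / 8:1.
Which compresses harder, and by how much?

A: 3 dB over, compressed to 1 dB over, so 2 dB of GR.
B: 15 dB over, compressed to 1.875 dB over, so 13.125 dB of GR.
B reduces 11.125 dB more.

B, by 11.125 dB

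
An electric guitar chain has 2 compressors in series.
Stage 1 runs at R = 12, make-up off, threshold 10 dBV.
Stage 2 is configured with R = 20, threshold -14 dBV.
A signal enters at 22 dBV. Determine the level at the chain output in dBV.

Stage 1: 12 dB above 10 dBV, reduced 12:1 to 1 dB above → 11 dBV.
Stage 2: overshoot 25 dB → 25/20 = 1.25 dB → -12.75 dBV.

-12.75 dBV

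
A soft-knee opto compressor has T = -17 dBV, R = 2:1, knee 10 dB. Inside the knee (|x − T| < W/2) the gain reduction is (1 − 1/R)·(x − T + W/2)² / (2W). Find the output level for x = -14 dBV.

-15.6 dBV

x − T + W/2 = -14 − (-17) + 5 = 8.
GR = (1 − 1/2) × 8² / 20 = 0.5 × 64 / 20 = 1.6 dB.
Output = -14 − 1.6 = -15.6 dBV.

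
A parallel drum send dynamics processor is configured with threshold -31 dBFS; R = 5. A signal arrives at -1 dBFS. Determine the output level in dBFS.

-1 dBFS sits 30 dB over threshold.
The 30 dB excess becomes 6 dB after 5:1 reduction.
Output = -31 + 6 = -25 dBFS.

-25 dBFS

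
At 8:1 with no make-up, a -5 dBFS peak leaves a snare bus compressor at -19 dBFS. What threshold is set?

-21 dBFS

Input is 16 dB above T (since output overshoot × R = input overshoot: (-19 − T)·8 = -5 − T gives T = -21 dBFS).
Check: -21 + (-5 − (-21))/8 = -21 + 2 = -19 dBFS. ✓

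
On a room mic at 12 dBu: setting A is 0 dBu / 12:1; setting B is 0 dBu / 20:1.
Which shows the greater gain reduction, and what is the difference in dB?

A: GR = 12 − 12/12 = 11 dB.
B: GR = 12 − 12/20 = 11.4 dB.
B reduces 0.4 dB more.

B, by 0.4 dB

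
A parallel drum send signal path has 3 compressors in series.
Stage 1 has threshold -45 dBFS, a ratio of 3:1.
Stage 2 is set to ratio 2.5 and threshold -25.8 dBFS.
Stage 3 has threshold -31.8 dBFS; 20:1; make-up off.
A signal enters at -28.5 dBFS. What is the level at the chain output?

Stage 1: 16.5 dB above -45 dBFS, reduced 3:1 to 5.5 dB above → -39.5 dBFS.
Stage 2: below threshold (-39.5 ≤ -25.8); passes unchanged; output -39.5 dBFS.
Stage 3: below threshold (-39.5 ≤ -31.8); passes unchanged; output -39.5 dBFS.

-39.5 dBFS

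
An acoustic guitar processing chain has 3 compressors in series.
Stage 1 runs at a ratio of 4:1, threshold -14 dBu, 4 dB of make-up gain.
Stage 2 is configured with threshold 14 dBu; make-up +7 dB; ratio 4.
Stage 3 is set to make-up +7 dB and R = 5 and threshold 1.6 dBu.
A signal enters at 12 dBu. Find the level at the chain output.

8.98 dBu

Stage 1: 12 dBu is 26 dB over -14 dBu; at 4:1 that becomes 6.5 dB over, giving -7.5 dBu; +4 dB make-up → -3.5 dBu.
Stage 2: -3.5 dBu is at or below the 14 dBu threshold — no compression; make-up brings it to 3.5 dBu.
Stage 3: 3.5 dBu is 1.9 dB over 1.6 dBu; at 5:1 that becomes 0.38 dB over, giving 1.98 dBu; +7 dB make-up → 8.98 dBu.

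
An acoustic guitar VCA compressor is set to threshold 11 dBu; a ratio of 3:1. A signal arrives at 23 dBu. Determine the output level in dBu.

15 dBu

23 dBu sits 12 dB over threshold.
The 12 dB excess becomes 4 dB after 3:1 reduction.
So the level is 11 + 4 = 15 dBu.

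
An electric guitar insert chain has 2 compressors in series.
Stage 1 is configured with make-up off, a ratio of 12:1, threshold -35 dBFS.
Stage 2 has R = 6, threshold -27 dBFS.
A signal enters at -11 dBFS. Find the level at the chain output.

-33 dBFS

Stage 1: overshoot 24 dB → 24/12 = 2 dB → -33 dBFS.
Stage 2: -33 dBFS ≤ -27 dBFS, so stage 2 doesn't engage; output -33 dBFS.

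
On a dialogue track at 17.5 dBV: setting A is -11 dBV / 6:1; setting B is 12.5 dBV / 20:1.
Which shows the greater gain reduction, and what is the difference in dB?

A, by 19 dB

A: GR = 28.5 − 28.5/6 = 23.75 dB.
B: GR = 5 − 5/20 = 4.75 dB.
A reduces 19 dB more.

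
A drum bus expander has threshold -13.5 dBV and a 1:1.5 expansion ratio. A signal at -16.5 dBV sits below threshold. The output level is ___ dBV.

-18 dBV

The input is 3 dB below the -13.5 dBV threshold.
A 1:1.5 expander multiplies undershoot by 1.5: 3 × 1.5 = 4.5 dB below threshold.
Output = -13.5 − 4.5 = -18 dBV.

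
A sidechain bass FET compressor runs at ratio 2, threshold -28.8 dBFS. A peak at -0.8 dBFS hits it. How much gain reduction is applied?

14 dB

Overshoot = -0.8 − (-28.8) = 28 dB.
A 2:1 ratio leaves 14 dB of that excess.
Gain reduction = 28 − 14 = 14 dB.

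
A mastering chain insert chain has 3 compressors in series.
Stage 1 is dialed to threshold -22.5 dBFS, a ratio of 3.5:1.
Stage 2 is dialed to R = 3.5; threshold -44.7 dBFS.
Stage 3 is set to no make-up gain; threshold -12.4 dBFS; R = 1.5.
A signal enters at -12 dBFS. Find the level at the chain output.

-37.5 dBFS

Stage 1: overshoot 10.5 dB → 10.5/3.5 = 3 dB → -19.5 dBFS.
Stage 2: -19.5 dBFS is 25.2 dB over -44.7 dBFS; at 3.5:1 that becomes 7.2 dB over, giving -37.5 dBFS.
Stage 3: -37.5 dBFS is at or below the -12.4 dBFS threshold — no compression; output -37.5 dBFS.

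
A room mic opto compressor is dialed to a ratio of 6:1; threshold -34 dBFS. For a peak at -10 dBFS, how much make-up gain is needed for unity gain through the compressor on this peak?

20 dB

The peak compresses to -34 + 24/6 = -30 dBFS.
To reach -10 dBFS requires -10 − (-30) = 20 dB of make-up.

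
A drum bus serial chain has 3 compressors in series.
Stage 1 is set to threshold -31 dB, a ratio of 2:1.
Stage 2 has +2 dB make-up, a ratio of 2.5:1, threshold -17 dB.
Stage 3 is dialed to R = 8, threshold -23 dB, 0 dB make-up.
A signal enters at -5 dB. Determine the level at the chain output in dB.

-22.125 dB

Stage 1: -5 dB is 26 dB over -31 dB; at 2:1 that becomes 13 dB over, giving -18 dB.
Stage 2: -18 dB is at or below the -17 dB threshold — no compression; make-up brings it to -16 dB.
Stage 3: 7 dB above -23 dB, reduced 8:1 to 0.875 dB above → -22.125 dB.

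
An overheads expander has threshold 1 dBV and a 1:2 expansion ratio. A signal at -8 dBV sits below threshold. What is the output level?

Undershoot = 1 − (-8) = 9 dB.
At 1:2, that expands to 18 dB under threshold.
Output = 1 − 18 = -17 dBV.

-17 dBV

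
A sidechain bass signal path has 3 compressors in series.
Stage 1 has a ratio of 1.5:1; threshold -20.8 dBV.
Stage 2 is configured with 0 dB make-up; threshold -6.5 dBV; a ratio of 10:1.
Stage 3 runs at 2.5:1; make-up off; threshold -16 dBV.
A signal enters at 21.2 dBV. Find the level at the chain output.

Stage 1: overshoot 42 dB → 42/1.5 = 28 dB → 7.2 dBV.
Stage 2: 7.2 dBV is 13.7 dB over -6.5 dBV; at 10:1 that becomes 1.37 dB over, giving -5.13 dBV.
Stage 3: -5.13 dBV is 10.87 dB over -16 dBV; at 2.5:1 that becomes 4.348 dB over, giving -11.652 dBV.

-11.652 dBV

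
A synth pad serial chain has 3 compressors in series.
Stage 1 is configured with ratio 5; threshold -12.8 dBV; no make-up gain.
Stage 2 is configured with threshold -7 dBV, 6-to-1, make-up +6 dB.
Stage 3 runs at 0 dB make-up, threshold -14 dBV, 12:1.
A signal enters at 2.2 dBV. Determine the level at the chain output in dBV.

Stage 1: overshoot 15 dB → 15/5 = 3 dB → -9.8 dBV.
Stage 2: below threshold (-9.8 ≤ -7); passes unchanged; make-up brings it to -3.8 dBV.
Stage 3: -3.8 dBV is 10.2 dB over -14 dBV; at 12:1 that becomes 0.85 dB over, giving -13.15 dBV.

-13.15 dBV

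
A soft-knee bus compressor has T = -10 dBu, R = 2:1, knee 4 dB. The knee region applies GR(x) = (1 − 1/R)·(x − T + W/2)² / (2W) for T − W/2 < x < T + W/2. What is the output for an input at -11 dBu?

-11.0625 dBu

x − T + W/2 = -11 − (-10) + 2 = 1.
GR = (1 − 1/2) × 1² / 8 = 0.5 × 1 / 8 = 0.0625 dB.
Output = -11 − 0.0625 = -11.0625 dBu.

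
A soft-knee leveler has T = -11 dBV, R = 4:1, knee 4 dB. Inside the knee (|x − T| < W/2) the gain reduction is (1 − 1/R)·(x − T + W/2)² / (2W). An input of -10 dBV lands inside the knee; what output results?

x − T + W/2 = -10 − (-11) + 2 = 3.
GR = (1 − 1/4) × 3² / 8 = 0.75 × 9 / 8 = 0.84375 dB.
Output = -10 − 0.84375 = -10.84375 dBV.

-10.84375 dBV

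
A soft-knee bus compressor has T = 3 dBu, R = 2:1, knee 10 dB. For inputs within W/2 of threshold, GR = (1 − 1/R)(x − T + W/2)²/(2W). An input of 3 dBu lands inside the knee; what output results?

2.375 dBu

x − T + W/2 = 3 − 3 + 5 = 5.
GR = (1 − 1/2) × 5² / 20 = 0.5 × 25 / 20 = 0.625 dB.
Output = 3 − 0.625 = 2.375 dBu.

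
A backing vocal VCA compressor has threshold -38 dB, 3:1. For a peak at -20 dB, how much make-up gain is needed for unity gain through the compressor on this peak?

Without make-up, output = threshold + overshoot/3 = -38 + 6 = -32 dB.
Gap to target: 12 dB.

12 dB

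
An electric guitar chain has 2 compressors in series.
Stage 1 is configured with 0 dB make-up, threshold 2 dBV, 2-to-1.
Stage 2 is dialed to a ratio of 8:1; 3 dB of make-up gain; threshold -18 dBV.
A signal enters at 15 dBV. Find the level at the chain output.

Stage 1: 13 dB above 2 dBV, reduced 2:1 to 6.5 dB above → 8.5 dBV.
Stage 2: 8.5 dBV is 26.5 dB over -18 dBV; at 8:1 that becomes 3.3125 dB over, giving -14.6875 dBV; +3 dB make-up → -11.6875 dBV.

-11.6875 dBV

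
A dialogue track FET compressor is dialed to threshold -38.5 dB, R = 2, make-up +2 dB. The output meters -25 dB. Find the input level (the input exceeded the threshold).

-15.5 dB

Remove make-up: -25 − 2 = -27 dB.
The compressed level sits -27 − (-38.5) = 11.5 dB over threshold.
Before 2:1 compression the overshoot was 11.5 × 2 = 23 dB, so input = -38.5 + 23 = -15.5 dB.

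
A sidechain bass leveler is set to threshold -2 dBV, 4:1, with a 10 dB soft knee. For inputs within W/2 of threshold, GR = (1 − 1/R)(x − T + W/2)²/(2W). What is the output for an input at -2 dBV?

-2.9375 dBV

x − T + W/2 = -2 − (-2) + 5 = 5.
GR = (1 − 1/4) × 5² / 20 = 0.75 × 25 / 20 = 0.9375 dB.
Output = -2 − 0.9375 = -2.9375 dBV.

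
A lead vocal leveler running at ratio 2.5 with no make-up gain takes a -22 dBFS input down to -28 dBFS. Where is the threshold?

Gain reduction = -22 − (-28) = 6 dB; output overshoot = GR / (R − 1) = 6 / 1.5 = 4 dB.
Threshold = output − output overshoot = -28 − 4 = -32 dBFS.

-32 dBFS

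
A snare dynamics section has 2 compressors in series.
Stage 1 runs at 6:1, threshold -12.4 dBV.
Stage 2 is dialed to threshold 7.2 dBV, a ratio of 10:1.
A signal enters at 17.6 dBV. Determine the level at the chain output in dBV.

-7.4 dBV

Stage 1: overshoot 30 dB → 30/6 = 5 dB → -7.4 dBV.
Stage 2: below threshold (-7.4 ≤ 7.2); passes unchanged; output -7.4 dBV.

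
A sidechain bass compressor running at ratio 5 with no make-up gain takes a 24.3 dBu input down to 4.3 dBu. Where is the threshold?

-0.7 dBu

Let T be the threshold. Output overshoot = (input overshoot)/R, so 4.3 − T = (24.3 − T)/5.
5·(4.3 − T) = 24.3 − T → 4·T = 21.5 − 24.3 = -2.8.
T = -2.8/4 = -0.7 dBu.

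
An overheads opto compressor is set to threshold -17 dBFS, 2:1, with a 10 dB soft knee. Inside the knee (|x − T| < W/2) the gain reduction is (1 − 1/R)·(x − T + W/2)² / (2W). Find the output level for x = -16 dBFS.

-16.9 dBFS

x − T + W/2 = -16 − (-17) + 5 = 6.
GR = (1 − 1/2) × 6² / 20 = 0.5 × 36 / 20 = 0.9 dB.
Output = -16 − 0.9 = -16.9 dBFS.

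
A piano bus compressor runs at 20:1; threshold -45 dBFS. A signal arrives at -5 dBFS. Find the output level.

-43 dBFS

The input is 40 dB above the -45 dBFS threshold.
The 40 dB excess becomes 2 dB after 20:1 reduction.
So the level is -45 + 2 = -43 dBFS.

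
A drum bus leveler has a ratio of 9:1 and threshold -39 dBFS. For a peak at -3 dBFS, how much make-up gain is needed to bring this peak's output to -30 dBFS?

5 dB

Without make-up, output = threshold + overshoot/9 = -39 + 4 = -35 dBFS.
Gap to target: 5 dB.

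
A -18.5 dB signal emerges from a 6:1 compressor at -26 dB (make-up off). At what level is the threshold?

-27.5 dB

Input is 9 dB above T (since output overshoot × R = input overshoot: (-26 − T)·6 = -18.5 − T gives T = -27.5 dB).
Check: -27.5 + (-18.5 − (-27.5))/6 = -27.5 + 1.5 = -26 dB. ✓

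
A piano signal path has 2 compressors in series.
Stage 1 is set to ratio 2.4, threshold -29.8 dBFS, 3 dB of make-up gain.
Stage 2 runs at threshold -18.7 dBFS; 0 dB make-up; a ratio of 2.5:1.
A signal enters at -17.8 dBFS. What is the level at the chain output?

Stage 1: -17.8 dBFS is 12 dB over -29.8 dBFS; at 2.4:1 that becomes 5 dB over, giving -24.8 dBFS; +3 dB make-up → -21.8 dBFS.
Stage 2: -21.8 dBFS ≤ -18.7 dBFS, so stage 2 doesn't engage; output -21.8 dBFS.

-21.8 dBFS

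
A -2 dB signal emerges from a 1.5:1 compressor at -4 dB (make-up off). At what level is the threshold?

-8 dB

Let T be the threshold. Output overshoot = (input overshoot)/R, so -4 − T = (-2 − T)/1.5.
1.5·(-4 − T) = -2 − T → 0.5·T = -6 − (-2) = -4.
T = -4/0.5 = -8 dB.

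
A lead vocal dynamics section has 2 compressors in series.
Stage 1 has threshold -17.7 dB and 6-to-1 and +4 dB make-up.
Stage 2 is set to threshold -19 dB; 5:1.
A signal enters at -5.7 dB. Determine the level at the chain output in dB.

-17.54 dB

Stage 1: overshoot 12 dB → 12/6 = 2 dB → -15.7 dB; +4 dB make-up → -11.7 dB.
Stage 2: overshoot 7.3 dB → 7.3/5 = 1.46 dB → -17.54 dB.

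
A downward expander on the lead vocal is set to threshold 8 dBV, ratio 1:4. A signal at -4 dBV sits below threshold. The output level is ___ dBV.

Below threshold, a 1:4 expander applies gain = (4−1)×(T − x) of attenuation.
(4−1) × 12 = 36 dB, so output = -4 − 36 = -40 dBV.

-40 dBV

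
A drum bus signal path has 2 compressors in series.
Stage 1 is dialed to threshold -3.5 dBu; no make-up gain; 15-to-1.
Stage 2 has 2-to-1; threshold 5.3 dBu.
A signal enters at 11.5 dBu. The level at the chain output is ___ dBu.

-2.5 dBu

Stage 1: 11.5 dBu is 15 dB over -3.5 dBu; at 15:1 that becomes 1 dB over, giving -2.5 dBu.
Stage 2: below threshold (-2.5 ≤ 5.3); passes unchanged; output -2.5 dBu.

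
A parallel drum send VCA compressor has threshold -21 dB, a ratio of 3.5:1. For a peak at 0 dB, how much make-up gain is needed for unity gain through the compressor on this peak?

15 dB

The peak compresses to -21 + 21/3.5 = -15 dB.
To reach 0 dB requires 0 − (-15) = 15 dB of make-up.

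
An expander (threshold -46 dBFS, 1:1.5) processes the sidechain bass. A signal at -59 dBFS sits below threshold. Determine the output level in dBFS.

The input is 13 dB below the -46 dBFS threshold.
A 1:1.5 expander multiplies undershoot by 1.5: 13 × 1.5 = 19.5 dB below threshold.
Output = -46 − 19.5 = -65.5 dBFS.

-65.5 dBFS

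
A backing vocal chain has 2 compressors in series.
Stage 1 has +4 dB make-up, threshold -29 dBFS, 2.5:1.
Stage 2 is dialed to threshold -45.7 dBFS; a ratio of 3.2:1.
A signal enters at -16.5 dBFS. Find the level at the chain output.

Stage 1: -16.5 dBFS is 12.5 dB over -29 dBFS; at 2.5:1 that becomes 5 dB over, giving -24 dBFS; +4 dB make-up → -20 dBFS.
Stage 2: overshoot 25.7 dB → 25.7/3.2 = 8.03125 dB → -37.66875 dBFS.

-37.66875 dBFS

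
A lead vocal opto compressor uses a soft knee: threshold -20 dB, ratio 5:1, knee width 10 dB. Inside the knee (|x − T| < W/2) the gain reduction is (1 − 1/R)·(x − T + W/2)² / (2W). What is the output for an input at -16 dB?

-19.24 dB

x − T + W/2 = -16 − (-20) + 5 = 9.
GR = (1 − 1/5) × 9² / 20 = 0.8 × 81 / 20 = 3.24 dB.
Output = -16 − 3.24 = -19.24 dB.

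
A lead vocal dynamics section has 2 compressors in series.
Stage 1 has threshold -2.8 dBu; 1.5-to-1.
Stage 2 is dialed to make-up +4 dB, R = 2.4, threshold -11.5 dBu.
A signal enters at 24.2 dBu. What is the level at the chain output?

Stage 1: 27 dB above -2.8 dBu, reduced 1.5:1 to 18 dB above → 15.2 dBu.
Stage 2: overshoot 26.7 dB → 26.7/2.4 = 11.125 dB → -0.375 dBu; +4 dB make-up → 3.625 dBu.

3.625 dBu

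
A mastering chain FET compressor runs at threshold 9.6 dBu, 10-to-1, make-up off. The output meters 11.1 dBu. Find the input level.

That's 1.5 dB above the 9.6 dBu threshold.
Undo the ratio: input overshoot = 1.5 × 10 = 15 dB, giving input = 24.6 dBu.

24.6 dBu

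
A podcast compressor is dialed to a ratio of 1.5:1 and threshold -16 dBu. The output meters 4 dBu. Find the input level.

14 dBu

That's 20 dB above the -16 dBu threshold.
Before 1.5:1 compression the overshoot was 20 × 1.5 = 30 dB, so input = -16 + 30 = 14 dBu.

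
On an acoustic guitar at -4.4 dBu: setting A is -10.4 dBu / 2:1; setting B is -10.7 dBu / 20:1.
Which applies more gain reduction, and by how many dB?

A: GR = 6 − 6/2 = 3 dB.
B: GR = 6.3 − 6.3/20 = 5.985 dB.
B reduces 2.985 dB more.

B, by 2.985 dB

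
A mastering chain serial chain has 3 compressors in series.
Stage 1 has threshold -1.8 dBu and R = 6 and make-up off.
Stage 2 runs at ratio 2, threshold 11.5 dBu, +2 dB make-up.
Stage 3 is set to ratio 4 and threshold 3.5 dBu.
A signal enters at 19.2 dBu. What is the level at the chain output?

3.55 dBu

Stage 1: 19.2 dBu is 21 dB over -1.8 dBu; at 6:1 that becomes 3.5 dB over, giving 1.7 dBu.
Stage 2: 1.7 dBu ≤ 11.5 dBu, so stage 2 doesn't engage; make-up brings it to 3.7 dBu.
Stage 3: 3.7 dBu is 0.2 dB over 3.5 dBu; at 4:1 that becomes 0.05 dB over, giving 3.55 dBu.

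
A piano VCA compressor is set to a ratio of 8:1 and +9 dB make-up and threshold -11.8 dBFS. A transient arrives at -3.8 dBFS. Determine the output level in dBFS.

-1.8 dBFS

The input is 8 dB above the -11.8 dBFS threshold.
The 8 dB excess becomes 1 dB after 8:1 reduction.
That puts the output at -10.8 dBFS; make-up adds 9 dB, giving -1.8 dBFS.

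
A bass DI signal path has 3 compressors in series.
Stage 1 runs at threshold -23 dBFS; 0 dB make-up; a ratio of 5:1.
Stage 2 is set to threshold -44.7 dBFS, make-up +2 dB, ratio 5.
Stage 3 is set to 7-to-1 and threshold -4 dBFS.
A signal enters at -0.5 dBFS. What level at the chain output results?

-37.46 dBFS

Stage 1: 22.5 dB above -23 dBFS, reduced 5:1 to 4.5 dB above → -18.5 dBFS.
Stage 2: overshoot 26.2 dB → 26.2/5 = 5.24 dB → -39.46 dBFS; +2 dB make-up → -37.46 dBFS.
Stage 3: -37.46 dBFS is at or below the -4 dBFS threshold — no compression; output -37.46 dBFS.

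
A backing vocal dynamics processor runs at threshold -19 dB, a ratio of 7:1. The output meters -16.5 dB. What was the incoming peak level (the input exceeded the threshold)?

-1.5 dB

Post-compression overshoot = -16.5 − (-19) = 2.5 dB.
Undo the ratio: input overshoot = 2.5 × 7 = 17.5 dB, giving input = -1.5 dB.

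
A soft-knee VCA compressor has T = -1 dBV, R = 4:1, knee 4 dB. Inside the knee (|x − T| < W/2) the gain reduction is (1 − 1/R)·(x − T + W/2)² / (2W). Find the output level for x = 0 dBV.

x − T + W/2 = 0 − (-1) + 2 = 3.
GR = (1 − 1/4) × 3² / 8 = 0.75 × 9 / 8 = 0.84375 dB.
Output = 0 − 0.84375 = -0.84375 dBV.

-0.84375 dBV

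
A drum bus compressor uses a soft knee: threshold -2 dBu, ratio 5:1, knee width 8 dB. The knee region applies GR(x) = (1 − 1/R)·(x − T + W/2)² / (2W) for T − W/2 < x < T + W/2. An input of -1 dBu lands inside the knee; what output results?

x − T + W/2 = -1 − (-2) + 4 = 5.
GR = (1 − 1/5) × 5² / 16 = 0.8 × 25 / 16 = 1.25 dB.
Output = -1 − 1.25 = -2.25 dBu.

-2.25 dBu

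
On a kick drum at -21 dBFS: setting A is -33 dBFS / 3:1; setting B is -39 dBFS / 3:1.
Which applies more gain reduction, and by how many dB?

A: 12 dB over, compressed to 4 dB over, so 8 dB of GR.
B: 18 dB over, compressed to 6 dB over, so 12 dB of GR.
Difference: 4 dB in favour of B.

B, by 4 dB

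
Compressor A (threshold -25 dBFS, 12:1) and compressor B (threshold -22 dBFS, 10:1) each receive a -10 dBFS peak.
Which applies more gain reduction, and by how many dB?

A, by 2.95 dB

A: GR = 15 − 15/12 = 13.75 dB.
B: GR = 12 − 12/10 = 10.8 dB.
A applies 2.95 dB more gain reduction.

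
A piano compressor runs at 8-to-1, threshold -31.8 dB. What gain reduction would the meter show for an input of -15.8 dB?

-15.8 dB exceeds the threshold by 16 dB.
At 8:1, output sits 16/8 = 2 dB above threshold.
GR = overshoot in − overshoot out = 16 − 2 = 14 dB.

14 dB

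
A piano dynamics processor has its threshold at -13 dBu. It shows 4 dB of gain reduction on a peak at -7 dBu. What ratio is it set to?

3:1

Input overshoot = -7 − (-13) = 6 dB.
Output overshoot = 6 − 4 = 2 dB.
Ratio = input overshoot / output overshoot = 6 / 2 = 3.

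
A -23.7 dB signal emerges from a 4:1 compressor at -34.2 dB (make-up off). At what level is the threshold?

-37.7 dB

Gain reduction = -23.7 − (-34.2) = 10.5 dB; output overshoot = GR / (R − 1) = 10.5 / 3 = 3.5 dB.
Threshold = output − output overshoot = -34.2 − 3.5 = -37.7 dB.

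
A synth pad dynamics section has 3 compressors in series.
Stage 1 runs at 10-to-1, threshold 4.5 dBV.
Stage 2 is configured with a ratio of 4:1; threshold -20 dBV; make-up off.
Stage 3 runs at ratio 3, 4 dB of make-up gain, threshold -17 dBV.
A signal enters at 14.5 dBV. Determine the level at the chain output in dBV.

-11.875 dBV

Stage 1: overshoot 10 dB → 10/10 = 1 dB → 5.5 dBV.
Stage 2: overshoot 25.5 dB → 25.5/4 = 6.375 dB → -13.625 dBV.
Stage 3: -13.625 dBV is 3.375 dB over -17 dBV; at 3:1 that becomes 1.125 dB over, giving -15.875 dBV; +4 dB make-up → -11.875 dBV.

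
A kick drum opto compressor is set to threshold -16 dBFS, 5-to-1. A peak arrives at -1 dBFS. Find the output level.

The input is 15 dB above the -16 dBFS threshold.
5:1 compression reduces that to 15/5 = 3 dB over.
So the level is -16 + 3 = -13 dBFS.

-13 dBFS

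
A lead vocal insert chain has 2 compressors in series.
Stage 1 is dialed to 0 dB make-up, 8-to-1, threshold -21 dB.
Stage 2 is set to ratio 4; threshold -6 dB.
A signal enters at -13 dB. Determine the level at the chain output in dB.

-20 dB

Stage 1: -13 dB is 8 dB over -21 dB; at 8:1 that becomes 1 dB over, giving -20 dB.
Stage 2: -20 dB ≤ -6 dB, so stage 2 doesn't engage; output -20 dB.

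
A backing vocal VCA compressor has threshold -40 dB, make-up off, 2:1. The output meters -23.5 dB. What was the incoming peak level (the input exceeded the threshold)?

-7 dB

Post-compression overshoot = -23.5 − (-40) = 16.5 dB.
Before 2:1 compression the overshoot was 16.5 × 2 = 33 dB, so input = -40 + 33 = -7 dB.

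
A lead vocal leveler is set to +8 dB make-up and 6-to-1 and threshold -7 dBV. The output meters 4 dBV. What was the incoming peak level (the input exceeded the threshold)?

Remove make-up: 4 − 8 = -4 dBV.
That's 3 dB above the -7 dBV threshold.
Undo the ratio: input overshoot = 3 × 6 = 18 dB, giving input = 11 dBV.

11 dBV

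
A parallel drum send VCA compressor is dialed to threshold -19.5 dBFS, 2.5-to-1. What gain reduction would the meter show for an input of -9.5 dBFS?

6 dB

-9.5 dBFS exceeds the threshold by 10 dB.
At 2.5:1, output sits 10/2.5 = 4 dB above threshold.
So the signal is attenuated by 10 − 4 = 6 dB.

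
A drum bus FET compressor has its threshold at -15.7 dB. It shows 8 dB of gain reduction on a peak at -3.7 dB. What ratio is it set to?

3:1

Input overshoot = -3.7 − (-15.7) = 12 dB.
Output overshoot = 12 − 8 = 4 dB.
Ratio = input overshoot / output overshoot = 12 / 4 = 3.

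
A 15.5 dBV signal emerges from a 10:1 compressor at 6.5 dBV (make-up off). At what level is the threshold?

Gain reduction = 15.5 − 6.5 = 9 dB; output overshoot = GR / (R − 1) = 9 / 9 = 1 dB.
Threshold = output − output overshoot = 6.5 − 1 = 5.5 dBV.

5.5 dBV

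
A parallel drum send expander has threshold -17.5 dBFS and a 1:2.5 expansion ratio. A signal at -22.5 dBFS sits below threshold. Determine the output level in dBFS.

-30 dBFS

Undershoot = (-17.5) − (-22.5) = 5 dB.
At 1:2.5, that expands to 12.5 dB under threshold.
Output = -17.5 − 12.5 = -30 dBFS.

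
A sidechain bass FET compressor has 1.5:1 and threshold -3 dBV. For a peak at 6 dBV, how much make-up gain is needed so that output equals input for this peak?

Without make-up, output = threshold + overshoot/1.5 = -3 + 6 = 3 dBV.
Gap to target: 3 dB.

3 dB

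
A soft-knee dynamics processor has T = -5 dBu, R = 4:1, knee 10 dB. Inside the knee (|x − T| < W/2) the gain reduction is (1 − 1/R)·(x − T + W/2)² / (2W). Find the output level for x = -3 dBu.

-4.8375 dBu

x − T + W/2 = -3 − (-5) + 5 = 7.
GR = (1 − 1/4) × 7² / 20 = 0.75 × 49 / 20 = 1.8375 dB.
Output = -3 − 1.8375 = -4.8375 dBu.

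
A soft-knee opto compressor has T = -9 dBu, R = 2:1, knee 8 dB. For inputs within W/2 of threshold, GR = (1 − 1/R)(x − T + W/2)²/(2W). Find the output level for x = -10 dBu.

x − T + W/2 = -10 − (-9) + 4 = 3.
GR = (1 − 1/2) × 3² / 16 = 0.5 × 9 / 16 = 0.28125 dB.
Output = -10 − 0.28125 = -10.28125 dBu.

-10.28125 dBu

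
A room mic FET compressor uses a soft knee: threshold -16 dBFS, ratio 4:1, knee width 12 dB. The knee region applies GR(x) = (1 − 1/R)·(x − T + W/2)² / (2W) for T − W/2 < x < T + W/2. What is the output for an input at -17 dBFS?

x − T + W/2 = -17 − (-16) + 6 = 5.
GR = (1 − 1/4) × 5² / 24 = 0.75 × 25 / 24 = 0.78125 dB.
Output = -17 − 0.78125 = -17.78125 dBFS.

-17.78125 dBFS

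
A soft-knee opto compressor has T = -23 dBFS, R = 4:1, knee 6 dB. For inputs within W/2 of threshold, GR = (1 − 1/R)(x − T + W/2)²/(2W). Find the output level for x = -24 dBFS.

-24.25 dBFS

x − T + W/2 = -24 − (-23) + 3 = 2.
GR = (1 − 1/4) × 2² / 12 = 0.75 × 4 / 12 = 0.25 dB.
Output = -24 − 0.25 = -24.25 dBFS.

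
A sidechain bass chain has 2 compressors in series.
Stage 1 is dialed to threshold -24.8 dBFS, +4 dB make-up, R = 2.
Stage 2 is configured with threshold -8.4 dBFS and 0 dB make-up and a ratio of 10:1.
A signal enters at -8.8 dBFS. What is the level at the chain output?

-12.8 dBFS

Stage 1: 16 dB above -24.8 dBFS, reduced 2:1 to 8 dB above → -16.8 dBFS; +4 dB make-up → -12.8 dBFS.
Stage 2: -12.8 dBFS is at or below the -8.4 dBFS threshold — no compression; output -12.8 dBFS.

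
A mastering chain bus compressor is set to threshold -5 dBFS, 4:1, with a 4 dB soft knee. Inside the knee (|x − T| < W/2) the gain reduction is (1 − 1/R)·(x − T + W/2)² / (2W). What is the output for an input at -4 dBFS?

-4.84375 dBFS

x − T + W/2 = -4 − (-5) + 2 = 3.
GR = (1 − 1/4) × 3² / 8 = 0.75 × 9 / 8 = 0.84375 dB.
Output = -4 − 0.84375 = -4.84375 dBFS.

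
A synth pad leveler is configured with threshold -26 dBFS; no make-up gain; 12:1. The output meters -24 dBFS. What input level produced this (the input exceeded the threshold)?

-2 dBFS

Post-compression overshoot = -24 − (-26) = 2 dB.
Before 12:1 compression the overshoot was 2 × 12 = 24 dB, so input = -26 + 24 = -2 dBFS.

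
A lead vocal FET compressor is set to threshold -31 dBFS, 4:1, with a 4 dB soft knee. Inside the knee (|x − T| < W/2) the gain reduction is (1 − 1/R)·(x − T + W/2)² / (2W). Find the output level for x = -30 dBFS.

x − T + W/2 = -30 − (-31) + 2 = 3.
GR = (1 − 1/4) × 3² / 8 = 0.75 × 9 / 8 = 0.84375 dB.
Output = -30 − 0.84375 = -30.84375 dBFS.

-30.84375 dBFS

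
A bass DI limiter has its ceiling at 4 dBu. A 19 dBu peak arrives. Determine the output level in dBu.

At ∞:1, everything above 4 dBu is held at the ceiling.

4 dBu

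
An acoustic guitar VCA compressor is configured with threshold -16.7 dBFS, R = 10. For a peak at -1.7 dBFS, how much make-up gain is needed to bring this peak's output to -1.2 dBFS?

Overshoot 15 dB → 15/10 = 1.5 dB after compression, so the compressed level is -16.7 + 1.5 = -15.2 dBFS.
Make-up = target − compressed = -1.2 − (-15.2) = 14 dB.

14 dB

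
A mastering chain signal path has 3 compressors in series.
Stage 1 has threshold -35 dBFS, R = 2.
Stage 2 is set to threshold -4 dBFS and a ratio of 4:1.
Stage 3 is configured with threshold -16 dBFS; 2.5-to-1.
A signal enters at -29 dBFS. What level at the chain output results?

Stage 1: 6 dB above -35 dBFS, reduced 2:1 to 3 dB above → -32 dBFS.
Stage 2: below threshold (-32 ≤ -4); passes unchanged; output -32 dBFS.
Stage 3: -32 dBFS ≤ -16 dBFS, so stage 3 doesn't engage; output -32 dBFS.

-32 dBFS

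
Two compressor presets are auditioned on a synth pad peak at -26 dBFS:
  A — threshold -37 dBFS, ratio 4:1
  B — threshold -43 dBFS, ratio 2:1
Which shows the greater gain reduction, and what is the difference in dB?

A: GR = 11 − 11/4 = 8.25 dB.
B: GR = 17 − 17/2 = 8.5 dB.
Difference: 0.25 dB in favour of B.

B, by 0.25 dB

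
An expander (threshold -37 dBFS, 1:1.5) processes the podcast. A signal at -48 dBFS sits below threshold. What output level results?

-53.5 dBFS

Below threshold, a 1:1.5 expander applies gain = (1.5−1)×(T − x) of attenuation.
(1.5−1) × 11 = 5.5 dB, so output = -48 − 5.5 = -53.5 dBFS.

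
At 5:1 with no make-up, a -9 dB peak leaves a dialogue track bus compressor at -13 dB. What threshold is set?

Input is 5 dB above T (since output overshoot × R = input overshoot: (-13 − T)·5 = -9 − T gives T = -14 dB).
Check: -14 + (-9 − (-14))/5 = -14 + 1 = -13 dB. ✓

-14 dB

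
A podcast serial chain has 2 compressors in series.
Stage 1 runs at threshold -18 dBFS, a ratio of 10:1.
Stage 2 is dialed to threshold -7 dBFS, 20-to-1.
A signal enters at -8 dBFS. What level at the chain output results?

Stage 1: overshoot 10 dB → 10/10 = 1 dB → -17 dBFS.
Stage 2: below threshold (-17 ≤ -7); passes unchanged; output -17 dBFS.

-17 dBFS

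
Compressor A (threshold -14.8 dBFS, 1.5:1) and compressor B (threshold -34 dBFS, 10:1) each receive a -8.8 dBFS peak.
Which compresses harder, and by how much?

B, by 20.68 dB

A: GR = 6 − 6/1.5 = 2 dB.
B: GR = 25.2 − 25.2/10 = 22.68 dB.
B applies 20.68 dB more gain reduction.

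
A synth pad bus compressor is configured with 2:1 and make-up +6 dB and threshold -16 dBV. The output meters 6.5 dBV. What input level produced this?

17 dBV

Before make-up, the level was 6.5 − 6 = 0.5 dBV.
That's 16.5 dB above the -16 dBV threshold.
Input overshoot = R × output overshoot = 33 dB → input = -16 + 33 = 17 dBV.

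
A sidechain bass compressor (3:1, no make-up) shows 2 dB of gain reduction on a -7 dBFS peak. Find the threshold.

-10 dBFS

Let T be the threshold. Output overshoot = (input overshoot)/R, so -9 − T = (-7 − T)/3.
3·(-9 − T) = -7 − T → 2·T = -27 − (-7) = -20.
T = -20/2 = -10 dBFS.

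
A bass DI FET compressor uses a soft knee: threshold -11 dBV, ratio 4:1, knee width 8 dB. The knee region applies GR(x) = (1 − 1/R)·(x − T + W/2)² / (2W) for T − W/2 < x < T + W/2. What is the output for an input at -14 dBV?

-14.046875 dBV

x − T + W/2 = -14 − (-11) + 4 = 1.
GR = (1 − 1/4) × 1² / 16 = 0.75 × 1 / 16 = 0.046875 dB.
Output = -14 − 0.046875 = -14.046875 dBV.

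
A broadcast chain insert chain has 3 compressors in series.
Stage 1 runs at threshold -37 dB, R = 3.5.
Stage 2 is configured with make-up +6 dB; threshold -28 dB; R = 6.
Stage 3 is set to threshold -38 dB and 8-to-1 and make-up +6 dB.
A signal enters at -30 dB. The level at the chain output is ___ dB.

Stage 1: overshoot 7 dB → 7/3.5 = 2 dB → -35 dB.
Stage 2: below threshold (-35 ≤ -28); passes unchanged; make-up brings it to -29 dB.
Stage 3: 9 dB above -38 dB, reduced 8:1 to 1.125 dB above → -36.875 dB; +6 dB make-up → -30.875 dB.

-30.875 dB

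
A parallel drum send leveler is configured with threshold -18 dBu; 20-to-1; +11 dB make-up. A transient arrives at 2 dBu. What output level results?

-6 dBu

The input is 20 dB above the -18 dBu threshold.
The 20 dB excess becomes 1 dB after 20:1 reduction.
Output = -18 + 1 = -17 dBu; make-up adds 11 dB, giving -6 dBu.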